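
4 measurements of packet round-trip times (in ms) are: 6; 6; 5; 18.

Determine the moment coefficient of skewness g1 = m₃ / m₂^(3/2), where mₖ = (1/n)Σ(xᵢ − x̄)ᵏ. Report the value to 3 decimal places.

x̄ = (6 + 6 + 5 + 18) / 4 = 8.7500
deviations (xᵢ − x̄): -2.7500, -2.7500, -3.7500, 9.2500
Σ(xᵢ − x̄)² = 114.7500 ⇒ m₂ = 114.7500/4 = 28.68750
Σ(xᵢ − x̄)³ = 697.1250 ⇒ m₃ = 697.1250/4 = 174.28125
m₂^(3/2) = 28.68750^(1.5) = 153.65230
g1 = m₃ / m₂^(3/2) = 174.28125 / 153.65230 ≈ 1.134

1.134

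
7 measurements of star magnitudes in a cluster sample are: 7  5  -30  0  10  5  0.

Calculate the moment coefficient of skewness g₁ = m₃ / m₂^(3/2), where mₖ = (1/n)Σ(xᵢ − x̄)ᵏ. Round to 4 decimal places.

-1.7456

x̄ = (7 + 5 - 30 + 0 + 10 + 5 + 0) / 7 = -0.4286
deviations (xᵢ − x̄): 7.4286, 5.4286, -29.5714, 0.4286, 10.4286, 5.4286, 0.4286
Σ(xᵢ − x̄)² = 1097.7143 ⇒ m₂ = 1097.7143/7 = 156.81633
Σ(xᵢ − x̄)³ = -23995.1020 ⇒ m₃ = -23995.1020/7 = -3427.87172
m₂^(3/2) = 156.81633^(1.5) = 1963.75324
g₁ = m₃ / m₂^(3/2) = -3427.87172 / 1963.75324 ≈ -1.7456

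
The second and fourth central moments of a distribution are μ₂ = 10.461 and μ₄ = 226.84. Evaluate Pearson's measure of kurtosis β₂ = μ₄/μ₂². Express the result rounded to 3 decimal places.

2.073

μ₂² = 10.461² = 109.43252
μ₄/μ₂² = 226.84 / 109.43252 = 2.07288
β₂ ≈ 2.073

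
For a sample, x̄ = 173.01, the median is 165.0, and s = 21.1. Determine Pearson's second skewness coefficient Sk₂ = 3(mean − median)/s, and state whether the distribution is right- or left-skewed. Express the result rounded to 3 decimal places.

Sk₂ = 3(173.01 − 165.0) / 21.1 = 3 × 8.0100 / 21.1
    = 24.0300 / 21.1 ≈ 1.139
Sk₂ > 0 ⇒ mean > median ⇒ right-skewed (positive skew).

1.139, right-skewed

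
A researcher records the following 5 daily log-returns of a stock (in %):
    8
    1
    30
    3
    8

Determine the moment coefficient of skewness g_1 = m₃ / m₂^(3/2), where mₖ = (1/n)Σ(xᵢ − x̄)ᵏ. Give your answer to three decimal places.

x̄ = (8 + 1 + 30 + 3 + 8) / 5 = 10.0000
deviations (xᵢ − x̄): -2.0000, -9.0000, 20.0000, -7.0000, -2.0000
Σ(xᵢ − x̄)² = 538.0000 ⇒ m₂ = 538.0000/5 = 107.60000
Σ(xᵢ − x̄)³ = 6912.0000 ⇒ m₃ = 6912.0000/5 = 1382.40000
m₂^(3/2) = 107.60000^(1.5) = 1116.13932
g_1 = m₃ / m₂^(3/2) = 1382.40000 / 1116.13932 ≈ 1.239

1.239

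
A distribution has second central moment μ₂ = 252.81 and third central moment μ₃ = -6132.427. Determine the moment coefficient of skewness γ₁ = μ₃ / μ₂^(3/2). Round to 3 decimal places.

σ = √μ₂ = √252.81 = 15.90000
σ³ = μ₂^(3/2) = 4019.67900
γ₁ = μ₃/σ³ = -6132.427 / 4019.67900 ≈ -1.526

-1.526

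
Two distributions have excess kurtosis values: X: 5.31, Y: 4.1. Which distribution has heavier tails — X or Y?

Higher excess kurtosis ⇒ heavier tails relative to the normal distribution.
5.31 vs 4.1: the larger is 5.31, so X has heavier tails.

X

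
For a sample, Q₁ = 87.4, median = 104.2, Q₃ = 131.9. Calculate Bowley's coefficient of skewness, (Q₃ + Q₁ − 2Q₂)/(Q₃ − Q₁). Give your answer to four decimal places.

0.2449

numerator: Q₃ + Q₁ − 2Q₂ = 131.9 + 87.4 − 2×104.2 = 10.9000
denominator: Q₃ − Q₁ = 131.9 − 87.4 = 44.5000
Bowley skewness = 10.9000 / 44.5000 ≈ 0.2449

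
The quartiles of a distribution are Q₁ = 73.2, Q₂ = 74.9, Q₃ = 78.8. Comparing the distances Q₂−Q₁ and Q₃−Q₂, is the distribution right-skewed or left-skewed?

right-skewed

Q₂ − Q₁ = 1.7;  Q₃ − Q₂ = 3.9
Q₃ − Q₂ > Q₂ − Q₁ ⇒ the upper half is more spread out ⇒ right-skewed.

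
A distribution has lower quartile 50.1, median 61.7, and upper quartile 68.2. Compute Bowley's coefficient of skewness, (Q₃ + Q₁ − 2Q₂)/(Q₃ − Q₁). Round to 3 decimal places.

-0.282

numerator: Q₃ + Q₁ − 2Q₂ = 68.2 + 50.1 − 2×61.7 = -5.1000
denominator: Q₃ − Q₁ = 68.2 − 50.1 = 18.1000
Bowley skewness = -5.1000 / 18.1000 ≈ -0.282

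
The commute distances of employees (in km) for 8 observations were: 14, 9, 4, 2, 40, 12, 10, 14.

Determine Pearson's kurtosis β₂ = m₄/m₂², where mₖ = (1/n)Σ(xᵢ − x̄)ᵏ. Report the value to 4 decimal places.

x̄ = 13.1250
Σ(xᵢ − x̄)² = 958.8750 ⇒ m₂ = 119.85938
Σ(xᵢ − x̄)⁴ = 544306.4004 ⇒ m₄ = 68038.30005
m₂² = 14366.26978
β₂ = m₄/m₂² = 68038.30005 / 14366.26978 ≈ 4.7360

4.7360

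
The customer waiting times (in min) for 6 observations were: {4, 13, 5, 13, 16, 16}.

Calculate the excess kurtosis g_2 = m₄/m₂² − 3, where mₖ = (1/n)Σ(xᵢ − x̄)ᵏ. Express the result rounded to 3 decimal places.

-1.471

x̄ = 11.1667
Σ(xᵢ − x̄)² = 142.8333 ⇒ m₂ = 23.80556
Σ(xᵢ − x̄)⁴ = 5198.1528 ⇒ m₄ = 866.35880
m₂² = 566.70448
g_2 = m₄/m₂² − 3 = 1.52877 − 3 ≈ -1.471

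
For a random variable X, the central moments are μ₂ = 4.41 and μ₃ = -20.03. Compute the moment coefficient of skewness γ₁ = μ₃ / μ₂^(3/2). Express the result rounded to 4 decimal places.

σ = √μ₂ = √4.41 = 2.10000
σ³ = μ₂^(3/2) = 9.26100
γ₁ = μ₃/σ³ = -20.03 / 9.26100 ≈ -2.1628

-2.1628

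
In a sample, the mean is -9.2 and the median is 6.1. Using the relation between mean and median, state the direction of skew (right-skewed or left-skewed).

left-skewed

mean − median = -9.2 − 6.1 = -15.3
mean < median ⇒ the longer tail is on the left ⇒ left-skewed (negatively skewed).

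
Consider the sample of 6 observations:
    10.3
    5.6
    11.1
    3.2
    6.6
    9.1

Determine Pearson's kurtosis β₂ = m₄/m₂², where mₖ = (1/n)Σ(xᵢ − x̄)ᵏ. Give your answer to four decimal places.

x̄ = 7.6500
Σ(xᵢ − x̄)² = 46.1350 ⇒ m₂ = 7.68917
Σ(xᵢ − x̄)⁴ = 606.4210 ⇒ m₄ = 101.07017
m₂² = 59.12328
β₂ = m₄/m₂² = 101.07017 / 59.12328 ≈ 1.7095

1.7095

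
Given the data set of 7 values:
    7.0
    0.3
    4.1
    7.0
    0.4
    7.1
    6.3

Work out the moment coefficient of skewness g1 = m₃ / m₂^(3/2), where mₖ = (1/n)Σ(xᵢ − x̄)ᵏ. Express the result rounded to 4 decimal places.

-0.6481

x̄ = (7.0 + 0.3 + 4.1 + 7.0 + 0.4 + 7.1 + 6.3) / 7 = 4.6000
deviations (xᵢ − x̄): 2.4000, -4.3000, -0.5000, 2.4000, -4.2000, 2.5000, 1.7000
Σ(xᵢ − x̄)² = 57.0400 ⇒ m₂ = 57.0400/7 = 8.14857
Σ(xᵢ − x̄)³ = -105.5340 ⇒ m₃ = -105.5340/7 = -15.07629
m₂^(3/2) = 8.14857^(1.5) = 23.26067
g1 = m₃ / m₂^(3/2) = -15.07629 / 23.26067 ≈ -0.6481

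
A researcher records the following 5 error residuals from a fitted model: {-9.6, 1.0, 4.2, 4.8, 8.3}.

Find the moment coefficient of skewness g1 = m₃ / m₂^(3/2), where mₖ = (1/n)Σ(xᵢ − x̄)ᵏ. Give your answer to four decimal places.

-0.9859

x̄ = (-9.6 + 1.0 + 4.2 + 4.8 + 8.3) / 5 = 1.7400
deviations (xᵢ − x̄): -11.3400, -0.7400, 2.4600, 3.0600, 6.5600
Σ(xᵢ − x̄)² = 187.5920 ⇒ m₂ = 187.5920/5 = 37.51840
Σ(xᵢ − x̄)³ = -1132.8394 ⇒ m₃ = -1132.8394/5 = -226.56787
m₂^(3/2) = 37.51840^(1.5) = 229.80870
g1 = m₃ / m₂^(3/2) = -226.56787 / 229.80870 ≈ -0.9859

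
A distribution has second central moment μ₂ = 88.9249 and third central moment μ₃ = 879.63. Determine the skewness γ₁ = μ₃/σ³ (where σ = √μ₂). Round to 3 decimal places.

σ = √μ₂ = √88.9249 = 9.43000
σ³ = μ₂^(3/2) = 838.56181
γ₁ = μ₃/σ³ = 879.63 / 838.56181 ≈ 1.049

1.049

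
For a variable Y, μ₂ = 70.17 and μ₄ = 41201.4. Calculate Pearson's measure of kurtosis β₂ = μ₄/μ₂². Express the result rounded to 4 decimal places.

μ₂² = 70.17² = 4923.82890
μ₄/μ₂² = 41201.4 / 4923.82890 = 8.36776
β₂ ≈ 8.3678

8.3678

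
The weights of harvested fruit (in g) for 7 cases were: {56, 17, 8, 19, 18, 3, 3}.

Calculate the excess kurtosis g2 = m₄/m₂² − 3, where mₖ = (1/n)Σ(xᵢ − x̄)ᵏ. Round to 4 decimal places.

x̄ = 17.7143
Σ(xᵢ − x̄)² = 1995.4286 ⇒ m₂ = 285.06122
Σ(xᵢ − x̄)⁴ = 2251219.2070 ⇒ m₄ = 321602.74386
m₂² = 81259.90171
g2 = m₄/m₂² − 3 = 3.95771 − 3 ≈ 0.9577

0.9577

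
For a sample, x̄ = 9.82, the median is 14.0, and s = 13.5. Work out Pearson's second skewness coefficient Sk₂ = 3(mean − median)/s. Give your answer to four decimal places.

-0.9289

Sk₂ = 3(9.82 − 14.0) / 13.5 = 3 × -4.1800 / 13.5
    = -12.5400 / 13.5 ≈ -0.9289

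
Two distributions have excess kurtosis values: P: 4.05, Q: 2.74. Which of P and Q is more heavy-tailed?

P

Higher excess kurtosis ⇒ heavier tails relative to the normal distribution.
4.05 vs 2.74: the larger is 4.05, so P has heavier tails.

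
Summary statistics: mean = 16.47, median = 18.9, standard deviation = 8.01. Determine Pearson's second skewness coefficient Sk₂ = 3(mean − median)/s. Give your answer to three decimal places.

-0.910

Sk₂ = 3(16.47 − 18.9) / 8.01 = 3 × -2.4300 / 8.01
    = -7.2900 / 8.01 ≈ -0.910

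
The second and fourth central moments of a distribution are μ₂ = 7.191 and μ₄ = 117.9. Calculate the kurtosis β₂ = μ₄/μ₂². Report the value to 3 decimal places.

2.280

μ₂² = 7.191² = 51.71048
μ₄/μ₂² = 117.9 / 51.71048 = 2.28000
β₂ ≈ 2.280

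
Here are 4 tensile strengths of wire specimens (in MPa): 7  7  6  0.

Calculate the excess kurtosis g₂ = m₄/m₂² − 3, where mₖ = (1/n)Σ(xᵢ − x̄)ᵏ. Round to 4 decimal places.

-0.7232

x̄ = 5.0000
Σ(xᵢ − x̄)² = 34.0000 ⇒ m₂ = 8.50000
Σ(xᵢ − x̄)⁴ = 658.0000 ⇒ m₄ = 164.50000
m₂² = 72.25000
g₂ = m₄/m₂² − 3 = 2.27682 − 3 ≈ -0.7232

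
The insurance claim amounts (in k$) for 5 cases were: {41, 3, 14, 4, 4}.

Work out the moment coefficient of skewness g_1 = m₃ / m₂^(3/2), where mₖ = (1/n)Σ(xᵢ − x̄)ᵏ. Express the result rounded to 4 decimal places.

x̄ = (41 + 3 + 14 + 4 + 4) / 5 = 13.2000
deviations (xᵢ − x̄): 27.8000, -10.2000, 0.8000, -9.2000, -9.2000
Σ(xᵢ − x̄)² = 1046.8000 ⇒ m₂ = 1046.8000/5 = 209.36000
Σ(xᵢ − x̄)³ = 18866.8800 ⇒ m₃ = 18866.8800/5 = 3773.37600
m₂^(3/2) = 209.36000^(1.5) = 3029.28800
g_1 = m₃ / m₂^(3/2) = 3773.37600 / 3029.28800 ≈ 1.2456

1.2456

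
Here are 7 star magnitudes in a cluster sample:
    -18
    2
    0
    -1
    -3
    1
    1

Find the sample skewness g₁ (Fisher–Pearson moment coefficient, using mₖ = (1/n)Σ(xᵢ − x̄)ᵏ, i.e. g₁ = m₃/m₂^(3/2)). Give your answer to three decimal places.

-1.821

x̄ = (-18 + 2 + 0 - 1 - 3 + 1 + 1) / 7 = -2.5714
deviations (xᵢ − x̄): -15.4286, 4.5714, 2.5714, 1.5714, -0.4286, 3.5714, 3.5714
Σ(xᵢ − x̄)² = 293.7143 ⇒ m₂ = 293.7143/7 = 41.95918
Σ(xᵢ − x̄)³ = -3465.1837 ⇒ m₃ = -3465.1837/7 = -495.02624
m₂^(3/2) = 41.95918^(1.5) = 271.79443
g₁ = m₃ / m₂^(3/2) = -495.02624 / 271.79443 ≈ -1.821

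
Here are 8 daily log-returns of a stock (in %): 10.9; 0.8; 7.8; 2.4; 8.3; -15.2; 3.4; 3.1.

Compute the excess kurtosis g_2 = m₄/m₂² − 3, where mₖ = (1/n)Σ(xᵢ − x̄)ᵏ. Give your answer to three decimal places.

1.303

x̄ = 2.6875
Σ(xᵢ − x̄)² = 449.3688 ⇒ m₂ = 56.17109
Σ(xᵢ − x̄)⁴ = 108613.3734 ⇒ m₄ = 13576.67168
m₂² = 3155.19177
g_2 = m₄/m₂² − 3 = 4.30296 − 3 ≈ 1.303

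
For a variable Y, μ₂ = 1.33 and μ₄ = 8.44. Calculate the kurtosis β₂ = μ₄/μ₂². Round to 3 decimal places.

μ₂² = 1.33² = 1.76890
μ₄/μ₂² = 8.44 / 1.76890 = 4.77133
β₂ ≈ 4.771

4.771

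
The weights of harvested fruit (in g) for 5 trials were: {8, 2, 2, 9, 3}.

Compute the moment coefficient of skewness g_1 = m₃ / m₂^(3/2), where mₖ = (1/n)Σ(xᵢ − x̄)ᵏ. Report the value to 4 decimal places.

0.3989

x̄ = (8 + 2 + 2 + 9 + 3) / 5 = 4.8000
deviations (xᵢ − x̄): 3.2000, -2.8000, -2.8000, 4.2000, -1.8000
Σ(xᵢ − x̄)² = 46.8000 ⇒ m₂ = 46.8000/5 = 9.36000
Σ(xᵢ − x̄)³ = 57.1200 ⇒ m₃ = 57.1200/5 = 11.42400
m₂^(3/2) = 9.36000^(1.5) = 28.63609
g_1 = m₃ / m₂^(3/2) = 11.42400 / 28.63609 ≈ 0.3989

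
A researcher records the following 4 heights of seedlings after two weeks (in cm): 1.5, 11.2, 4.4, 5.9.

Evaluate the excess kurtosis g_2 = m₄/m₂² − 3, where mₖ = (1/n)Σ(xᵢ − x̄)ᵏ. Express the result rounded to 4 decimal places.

-1.0305

x̄ = 5.7500
Σ(xᵢ − x̄)² = 49.6100 ⇒ m₂ = 12.40250
Σ(xᵢ − x̄)⁴ = 1211.8144 ⇒ m₄ = 302.95361
m₂² = 153.82201
g_2 = m₄/m₂² − 3 = 1.96951 − 3 ≈ -1.0305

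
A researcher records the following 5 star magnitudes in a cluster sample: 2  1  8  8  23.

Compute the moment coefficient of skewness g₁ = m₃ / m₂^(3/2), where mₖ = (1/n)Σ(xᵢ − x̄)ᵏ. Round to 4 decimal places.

x̄ = (2 + 1 + 8 + 8 + 23) / 5 = 8.4000
deviations (xᵢ − x̄): -6.4000, -7.4000, -0.4000, -0.4000, 14.6000
Σ(xᵢ − x̄)² = 309.2000 ⇒ m₂ = 309.2000/5 = 61.84000
Σ(xᵢ − x̄)³ = 2444.6400 ⇒ m₃ = 2444.6400/5 = 488.92800
m₂^(3/2) = 61.84000^(1.5) = 486.29995
g₁ = m₃ / m₂^(3/2) = 488.92800 / 486.29995 ≈ 1.0054

1.0054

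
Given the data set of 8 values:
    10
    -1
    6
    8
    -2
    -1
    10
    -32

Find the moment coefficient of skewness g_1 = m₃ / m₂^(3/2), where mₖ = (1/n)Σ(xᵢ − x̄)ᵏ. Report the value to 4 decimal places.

x̄ = (10 - 1 + 6 + 8 - 2 - 1 + 10 - 32) / 8 = -0.2500
deviations (xᵢ − x̄): 10.2500, -0.7500, 6.2500, 8.2500, -1.7500, -0.7500, 10.2500, -31.7500
Σ(xᵢ − x̄)² = 1329.5000 ⇒ m₂ = 1329.5000/8 = 166.18750
Σ(xᵢ − x̄)³ = -29052.7500 ⇒ m₃ = -29052.7500/8 = -3631.59375
m₂^(3/2) = 166.18750^(1.5) = 2142.38506
g_1 = m₃ / m₂^(3/2) = -3631.59375 / 2142.38506 ≈ -1.6951

-1.6951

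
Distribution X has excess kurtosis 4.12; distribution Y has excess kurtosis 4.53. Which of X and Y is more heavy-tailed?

Higher excess kurtosis ⇒ heavier tails relative to the normal distribution.
4.12 vs 4.53: the larger is 4.53, so Y has heavier tails.

Y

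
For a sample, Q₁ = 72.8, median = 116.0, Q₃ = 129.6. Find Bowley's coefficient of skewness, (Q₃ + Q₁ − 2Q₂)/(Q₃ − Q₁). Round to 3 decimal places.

-0.521

numerator: Q₃ + Q₁ − 2Q₂ = 129.6 + 72.8 − 2×116.0 = -29.6000
denominator: Q₃ − Q₁ = 129.6 − 72.8 = 56.8000
Bowley skewness = -29.6000 / 56.8000 ≈ -0.521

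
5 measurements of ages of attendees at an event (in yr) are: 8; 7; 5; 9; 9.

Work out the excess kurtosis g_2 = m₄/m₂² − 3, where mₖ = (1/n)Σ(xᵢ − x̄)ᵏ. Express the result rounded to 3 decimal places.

-0.866

x̄ = 7.6000
Σ(xᵢ − x̄)² = 11.2000 ⇒ m₂ = 2.24000
Σ(xᵢ − x̄)⁴ = 53.5360 ⇒ m₄ = 10.70720
m₂² = 5.01760
g_2 = m₄/m₂² − 3 = 2.13393 − 3 ≈ -0.866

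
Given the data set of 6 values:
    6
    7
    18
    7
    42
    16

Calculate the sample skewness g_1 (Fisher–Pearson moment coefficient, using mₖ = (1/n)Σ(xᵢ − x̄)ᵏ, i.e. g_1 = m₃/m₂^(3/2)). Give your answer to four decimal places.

x̄ = (6 + 7 + 18 + 7 + 42 + 16) / 6 = 16.0000
deviations (xᵢ − x̄): -10.0000, -9.0000, 2.0000, -9.0000, 26.0000, 0.0000
Σ(xᵢ − x̄)² = 942.0000 ⇒ m₂ = 942.0000/6 = 157.00000
Σ(xᵢ − x̄)³ = 15126.0000 ⇒ m₃ = 15126.0000/6 = 2521.00000
m₂^(3/2) = 157.00000^(1.5) = 1967.20436
g_1 = m₃ / m₂^(3/2) = 2521.00000 / 1967.20436 ≈ 1.2815

1.2815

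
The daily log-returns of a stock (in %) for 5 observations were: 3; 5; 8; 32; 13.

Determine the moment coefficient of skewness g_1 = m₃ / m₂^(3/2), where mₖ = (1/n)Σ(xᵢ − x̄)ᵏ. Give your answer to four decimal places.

x̄ = (3 + 5 + 8 + 32 + 13) / 5 = 12.2000
deviations (xᵢ − x̄): -9.2000, -7.2000, -4.2000, 19.8000, 0.8000
Σ(xᵢ − x̄)² = 546.8000 ⇒ m₂ = 546.8000/5 = 109.36000
Σ(xᵢ − x̄)³ = 6536.8800 ⇒ m₃ = 6536.8800/5 = 1307.37600
m₂^(3/2) = 109.36000^(1.5) = 1143.63583
g_1 = m₃ / m₂^(3/2) = 1307.37600 / 1143.63583 ≈ 1.1432

1.1432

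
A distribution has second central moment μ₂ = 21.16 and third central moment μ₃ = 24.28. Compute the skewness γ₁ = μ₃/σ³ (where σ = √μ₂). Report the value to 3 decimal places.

σ = √μ₂ = √21.16 = 4.60000
σ³ = μ₂^(3/2) = 97.33600
γ₁ = μ₃/σ³ = 24.28 / 97.33600 ≈ 0.249

0.249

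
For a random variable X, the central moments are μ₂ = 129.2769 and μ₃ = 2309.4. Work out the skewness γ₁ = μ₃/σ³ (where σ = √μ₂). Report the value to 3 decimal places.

σ = √μ₂ = √129.2769 = 11.37000
σ³ = μ₂^(3/2) = 1469.87835
γ₁ = μ₃/σ³ = 2309.4 / 1469.87835 ≈ 1.571

1.571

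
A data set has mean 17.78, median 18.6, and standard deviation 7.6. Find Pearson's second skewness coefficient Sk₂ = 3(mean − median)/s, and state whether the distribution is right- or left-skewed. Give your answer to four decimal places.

-0.3237, left-skewed

Sk₂ = 3(17.78 − 18.6) / 7.6 = 3 × -0.8200 / 7.6
    = -2.4600 / 7.6 ≈ -0.3237
Sk₂ < 0 ⇒ mean < median ⇒ left-skewed (negative skew).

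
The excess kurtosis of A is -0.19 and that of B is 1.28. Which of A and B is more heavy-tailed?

Higher excess kurtosis ⇒ heavier tails relative to the normal distribution.
-0.19 vs 1.28: the larger is 1.28, so B has heavier tails. (B is leptokurtic — heavier-than-normal tails; the other is platykurtic.)

B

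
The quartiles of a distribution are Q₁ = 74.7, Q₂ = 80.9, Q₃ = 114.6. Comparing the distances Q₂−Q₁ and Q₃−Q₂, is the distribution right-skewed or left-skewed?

Q₂ − Q₁ = 6.2;  Q₃ − Q₂ = 33.7
Q₃ − Q₂ > Q₂ − Q₁ ⇒ the upper half is more spread out ⇒ right-skewed.

right-skewed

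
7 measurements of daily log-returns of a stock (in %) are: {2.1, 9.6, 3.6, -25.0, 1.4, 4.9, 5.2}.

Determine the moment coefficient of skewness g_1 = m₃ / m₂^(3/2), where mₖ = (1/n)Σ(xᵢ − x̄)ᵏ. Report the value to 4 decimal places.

-1.8009

x̄ = (2.1 + 9.6 + 3.6 - 25.0 + 1.4 + 4.9 + 5.2) / 7 = 0.2571
deviations (xᵢ − x̄): 1.8429, 9.3429, 3.3429, -25.2571, 1.1429, 4.6429, 4.9429
Σ(xᵢ − x̄)² = 787.0771 ⇒ m₂ = 787.0771/7 = 112.43959
Σ(xᵢ − x̄)³ = -15030.6388 ⇒ m₃ = -15030.6388/7 = -2147.23412
m₂^(3/2) = 112.43959^(1.5) = 1192.28173
g_1 = m₃ / m₂^(3/2) = -2147.23412 / 1192.28173 ≈ -1.8009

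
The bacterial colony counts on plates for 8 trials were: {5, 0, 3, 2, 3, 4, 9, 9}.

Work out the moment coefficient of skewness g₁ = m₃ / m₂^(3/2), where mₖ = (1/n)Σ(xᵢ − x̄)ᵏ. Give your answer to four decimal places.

x̄ = (5 + 0 + 3 + 2 + 3 + 4 + 9 + 9) / 8 = 4.3750
deviations (xᵢ − x̄): 0.6250, -4.3750, -1.3750, -2.3750, -1.3750, -0.3750, 4.6250, 4.6250
Σ(xᵢ − x̄)² = 71.8750 ⇒ m₂ = 71.8750/8 = 8.98438
Σ(xᵢ − x̄)³ = 95.7188 ⇒ m₃ = 95.7188/8 = 11.96484
m₂^(3/2) = 8.98438^(1.5) = 26.92972
g₁ = m₃ / m₂^(3/2) = 11.96484 / 26.92972 ≈ 0.4443

0.4443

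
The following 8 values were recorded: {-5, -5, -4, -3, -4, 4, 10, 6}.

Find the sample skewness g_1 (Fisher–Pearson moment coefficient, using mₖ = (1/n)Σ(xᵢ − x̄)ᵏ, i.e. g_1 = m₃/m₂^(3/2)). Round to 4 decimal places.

0.7219

x̄ = (-5 - 5 - 4 - 3 - 4 + 4 + 10 + 6) / 8 = -0.1250
deviations (xᵢ − x̄): -4.8750, -4.8750, -3.8750, -2.8750, -3.8750, 4.1250, 10.1250, 6.1250
Σ(xᵢ − x̄)² = 242.8750 ⇒ m₂ = 242.8750/8 = 30.35938
Σ(xᵢ − x̄)³ = 966.0938 ⇒ m₃ = 966.0938/8 = 120.76172
m₂^(3/2) = 30.35938^(1.5) = 167.27816
g_1 = m₃ / m₂^(3/2) = 120.76172 / 167.27816 ≈ 0.7219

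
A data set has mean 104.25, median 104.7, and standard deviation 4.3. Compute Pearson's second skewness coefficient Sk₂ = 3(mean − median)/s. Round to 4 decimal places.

-0.3140

Sk₂ = 3(104.25 − 104.7) / 4.3 = 3 × -0.4500 / 4.3
    = -1.3500 / 4.3 ≈ -0.3140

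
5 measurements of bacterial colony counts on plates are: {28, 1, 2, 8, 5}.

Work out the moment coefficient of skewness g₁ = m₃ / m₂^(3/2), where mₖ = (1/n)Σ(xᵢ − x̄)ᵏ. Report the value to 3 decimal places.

x̄ = (28 + 1 + 2 + 8 + 5) / 5 = 8.8000
deviations (xᵢ − x̄): 19.2000, -7.8000, -6.8000, -0.8000, -3.8000
Σ(xᵢ − x̄)² = 490.8000 ⇒ m₂ = 490.8000/5 = 98.16000
Σ(xᵢ − x̄)³ = 6233.5200 ⇒ m₃ = 6233.5200/5 = 1246.70400
m₂^(3/2) = 98.16000^(1.5) = 972.52735
g₁ = m₃ / m₂^(3/2) = 1246.70400 / 972.52735 ≈ 1.282

1.282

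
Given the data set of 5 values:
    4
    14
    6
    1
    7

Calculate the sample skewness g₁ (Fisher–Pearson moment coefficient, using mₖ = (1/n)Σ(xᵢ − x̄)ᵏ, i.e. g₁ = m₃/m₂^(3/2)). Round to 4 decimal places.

x̄ = (4 + 14 + 6 + 1 + 7) / 5 = 6.4000
deviations (xᵢ − x̄): -2.4000, 7.6000, -0.4000, -5.4000, 0.6000
Σ(xᵢ − x̄)² = 93.2000 ⇒ m₂ = 93.2000/5 = 18.64000
Σ(xᵢ − x̄)³ = 267.8400 ⇒ m₃ = 267.8400/5 = 53.56800
m₂^(3/2) = 18.64000^(1.5) = 80.47646
g₁ = m₃ / m₂^(3/2) = 53.56800 / 80.47646 ≈ 0.6656

0.6656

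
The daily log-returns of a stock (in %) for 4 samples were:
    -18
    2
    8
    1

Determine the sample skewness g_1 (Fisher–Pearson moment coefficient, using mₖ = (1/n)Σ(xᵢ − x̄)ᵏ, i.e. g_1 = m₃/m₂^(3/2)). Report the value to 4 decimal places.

-0.8858

x̄ = (-18 + 2 + 8 + 1) / 4 = -1.7500
deviations (xᵢ − x̄): -16.2500, 3.7500, 9.7500, 2.7500
Σ(xᵢ − x̄)² = 380.7500 ⇒ m₂ = 380.7500/4 = 95.18750
Σ(xᵢ − x̄)³ = -3290.6250 ⇒ m₃ = -3290.6250/4 = -822.65625
m₂^(3/2) = 95.18750^(1.5) = 928.68810
g_1 = m₃ / m₂^(3/2) = -822.65625 / 928.68810 ≈ -0.8858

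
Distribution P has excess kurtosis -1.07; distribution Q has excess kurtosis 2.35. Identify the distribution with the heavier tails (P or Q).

Q

Higher excess kurtosis ⇒ heavier tails relative to the normal distribution.
-1.07 vs 2.35: the larger is 2.35, so Q has heavier tails. (Q is leptokurtic — heavier-than-normal tails; the other is platykurtic.)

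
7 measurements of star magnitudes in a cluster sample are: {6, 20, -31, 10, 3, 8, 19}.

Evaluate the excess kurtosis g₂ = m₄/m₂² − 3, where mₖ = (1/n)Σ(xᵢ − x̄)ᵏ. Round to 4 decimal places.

1.0167

x̄ = 5.0000
Σ(xᵢ − x̄)² = 1756.0000 ⇒ m₂ = 250.85714
Σ(xᵢ − x̄)⁴ = 1769380.0000 ⇒ m₄ = 252768.57143
m₂² = 62929.30612
g₂ = m₄/m₂² − 3 = 4.01671 − 3 ≈ 1.0167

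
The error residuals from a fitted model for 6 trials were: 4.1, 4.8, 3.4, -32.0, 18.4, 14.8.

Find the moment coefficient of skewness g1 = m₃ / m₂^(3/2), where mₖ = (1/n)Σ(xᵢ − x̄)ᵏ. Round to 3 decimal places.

-1.297

x̄ = (4.1 + 4.8 + 3.4 - 32.0 + 18.4 + 14.8) / 6 = 2.2500
deviations (xᵢ − x̄): 1.8500, 2.5500, 1.1500, -34.2500, 16.1500, 12.5500
Σ(xᵢ − x̄)² = 1602.6350 ⇒ m₂ = 1602.6350/6 = 267.10583
Σ(xᵢ − x̄)³ = -33964.0170 ⇒ m₃ = -33964.0170/6 = -5660.66950
m₂^(3/2) = 267.10583^(1.5) = 4365.41020
g1 = m₃ / m₂^(3/2) = -5660.66950 / 4365.41020 ≈ -1.297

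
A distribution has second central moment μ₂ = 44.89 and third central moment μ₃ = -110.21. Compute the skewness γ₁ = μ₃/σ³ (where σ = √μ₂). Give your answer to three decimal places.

-0.366

σ = √μ₂ = √44.89 = 6.70000
σ³ = μ₂^(3/2) = 300.76300
γ₁ = μ₃/σ³ = -110.21 / 300.76300 ≈ -0.366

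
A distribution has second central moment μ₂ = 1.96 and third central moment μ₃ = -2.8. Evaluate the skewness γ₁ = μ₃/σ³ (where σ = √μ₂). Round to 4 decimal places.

-1.0204

σ = √μ₂ = √1.96 = 1.40000
σ³ = μ₂^(3/2) = 2.74400
γ₁ = μ₃/σ³ = -2.8 / 2.74400 ≈ -1.0204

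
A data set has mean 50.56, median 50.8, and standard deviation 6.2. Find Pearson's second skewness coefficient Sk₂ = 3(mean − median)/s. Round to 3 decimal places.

Sk₂ = 3(50.56 − 50.8) / 6.2 = 3 × -0.2400 / 6.2
    = -0.7200 / 6.2 ≈ -0.116

-0.116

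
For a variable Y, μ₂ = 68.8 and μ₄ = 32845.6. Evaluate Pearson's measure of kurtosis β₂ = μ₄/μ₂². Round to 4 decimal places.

6.9391

μ₂² = 68.8² = 4733.44000
μ₄/μ₂² = 32845.6 / 4733.44000 = 6.93905
β₂ ≈ 6.9391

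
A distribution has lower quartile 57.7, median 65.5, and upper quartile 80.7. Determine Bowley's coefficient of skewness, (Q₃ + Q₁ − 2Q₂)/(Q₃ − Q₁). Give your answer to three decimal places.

numerator: Q₃ + Q₁ − 2Q₂ = 80.7 + 57.7 − 2×65.5 = 7.4000
denominator: Q₃ − Q₁ = 80.7 − 57.7 = 23.0000
Bowley skewness = 7.4000 / 23.0000 ≈ 0.322

0.322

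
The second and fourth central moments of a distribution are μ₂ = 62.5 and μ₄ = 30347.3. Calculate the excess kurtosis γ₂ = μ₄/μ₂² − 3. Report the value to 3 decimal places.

μ₂² = 62.5² = 3906.25000
μ₄/μ₂² = 30347.3 / 3906.25000 = 7.76891
γ₂ = 7.76891 − 3 ≈ 4.769

4.769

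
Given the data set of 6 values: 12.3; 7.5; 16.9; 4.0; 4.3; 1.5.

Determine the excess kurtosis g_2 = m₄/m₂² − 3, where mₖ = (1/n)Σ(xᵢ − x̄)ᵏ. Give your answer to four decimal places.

x̄ = 7.7500
Σ(xᵢ − x̄)² = 169.5150 ⇒ m₂ = 28.25250
Σ(xᵢ − x̄)⁴ = 9303.3567 ⇒ m₄ = 1550.55946
m₂² = 798.20376
g_2 = m₄/m₂² − 3 = 1.94256 − 3 ≈ -1.0574

-1.0574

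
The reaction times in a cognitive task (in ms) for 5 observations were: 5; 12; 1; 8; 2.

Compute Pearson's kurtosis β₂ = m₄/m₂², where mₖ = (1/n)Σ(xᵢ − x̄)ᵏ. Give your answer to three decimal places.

1.764

x̄ = 5.6000
Σ(xᵢ − x̄)² = 81.2000 ⇒ m₂ = 16.24000
Σ(xᵢ − x̄)⁴ = 2326.7360 ⇒ m₄ = 465.34720
m₂² = 263.73760
β₂ = m₄/m₂² = 465.34720 / 263.73760 ≈ 1.764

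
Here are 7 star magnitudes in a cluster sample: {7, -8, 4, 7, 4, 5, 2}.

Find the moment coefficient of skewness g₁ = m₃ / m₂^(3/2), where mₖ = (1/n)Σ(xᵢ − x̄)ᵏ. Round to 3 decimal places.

x̄ = (7 - 8 + 4 + 7 + 4 + 5 + 2) / 7 = 3.0000
deviations (xᵢ − x̄): 4.0000, -11.0000, 1.0000, 4.0000, 1.0000, 2.0000, -1.0000
Σ(xᵢ − x̄)² = 160.0000 ⇒ m₂ = 160.0000/7 = 22.85714
Σ(xᵢ − x̄)³ = -1194.0000 ⇒ m₃ = -1194.0000/7 = -170.57143
m₂^(3/2) = 22.85714^(1.5) = 109.27804
g₁ = m₃ / m₂^(3/2) = -170.57143 / 109.27804 ≈ -1.561

-1.561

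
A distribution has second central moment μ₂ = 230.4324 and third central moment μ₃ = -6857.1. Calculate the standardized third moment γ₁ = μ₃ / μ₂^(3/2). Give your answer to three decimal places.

σ = √μ₂ = √230.4324 = 15.18000
σ³ = μ₂^(3/2) = 3497.96383
γ₁ = μ₃/σ³ = -6857.1 / 3497.96383 ≈ -1.960

-1.960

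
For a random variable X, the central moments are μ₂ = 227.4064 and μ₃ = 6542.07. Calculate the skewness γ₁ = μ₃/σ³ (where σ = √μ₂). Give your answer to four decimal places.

1.9077

σ = √μ₂ = √227.4064 = 15.08000
σ³ = μ₂^(3/2) = 3429.28851
γ₁ = μ₃/σ³ = 6542.07 / 3429.28851 ≈ 1.9077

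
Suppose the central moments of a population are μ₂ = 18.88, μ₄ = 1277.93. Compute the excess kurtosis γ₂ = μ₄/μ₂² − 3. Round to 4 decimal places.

0.5851

μ₂² = 18.88² = 356.45440
μ₄/μ₂² = 1277.93 / 356.45440 = 3.58511
γ₂ = 3.58511 − 3 ≈ 0.5851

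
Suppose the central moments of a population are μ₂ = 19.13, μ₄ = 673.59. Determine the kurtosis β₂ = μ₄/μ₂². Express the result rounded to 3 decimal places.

1.841

μ₂² = 19.13² = 365.95690
μ₄/μ₂² = 673.59 / 365.95690 = 1.84063
β₂ ≈ 1.841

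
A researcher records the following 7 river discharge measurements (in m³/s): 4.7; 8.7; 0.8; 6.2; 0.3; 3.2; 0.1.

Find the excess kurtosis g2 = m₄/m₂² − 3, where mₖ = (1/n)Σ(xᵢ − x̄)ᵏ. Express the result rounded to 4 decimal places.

-1.1726

x̄ = 3.4286
Σ(xᵢ − x̄)² = 64.9143 ⇒ m₂ = 9.27347
Σ(xᵢ − x̄)⁴ = 1100.0781 ⇒ m₄ = 157.15402
m₂² = 85.99723
g2 = m₄/m₂² − 3 = 1.82743 − 3 ≈ -1.1726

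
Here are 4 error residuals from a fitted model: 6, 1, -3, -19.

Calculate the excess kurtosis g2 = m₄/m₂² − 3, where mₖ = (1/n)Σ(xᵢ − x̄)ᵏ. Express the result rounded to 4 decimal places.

-0.9311

x̄ = -3.7500
Σ(xᵢ − x̄)² = 350.7500 ⇒ m₂ = 87.68750
Σ(xᵢ − x̄)⁴ = 63631.5781 ⇒ m₄ = 15907.89453
m₂² = 7689.09766
g2 = m₄/m₂² − 3 = 2.06889 − 3 ≈ -0.9311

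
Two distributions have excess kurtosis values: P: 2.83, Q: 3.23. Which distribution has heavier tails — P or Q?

Q

Higher excess kurtosis ⇒ heavier tails relative to the normal distribution.
2.83 vs 3.23: the larger is 3.23, so Q has heavier tails.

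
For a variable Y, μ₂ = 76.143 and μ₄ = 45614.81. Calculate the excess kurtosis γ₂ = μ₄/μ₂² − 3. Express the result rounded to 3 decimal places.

4.868

μ₂² = 76.143² = 5797.75645
μ₄/μ₂² = 45614.81 / 5797.75645 = 7.86767
γ₂ = 7.86767 − 3 ≈ 4.868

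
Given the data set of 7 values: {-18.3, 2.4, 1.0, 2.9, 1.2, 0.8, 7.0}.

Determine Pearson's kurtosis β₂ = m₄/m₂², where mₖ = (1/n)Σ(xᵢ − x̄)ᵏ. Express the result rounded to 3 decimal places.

x̄ = -0.4286
Σ(xᵢ − x̄)² = 399.8543 ⇒ m₂ = 57.12204
Σ(xᵢ − x̄)⁴ = 105254.1498 ⇒ m₄ = 15036.30711
m₂² = 3262.92755
β₂ = m₄/m₂² = 15036.30711 / 3262.92755 ≈ 4.608

4.608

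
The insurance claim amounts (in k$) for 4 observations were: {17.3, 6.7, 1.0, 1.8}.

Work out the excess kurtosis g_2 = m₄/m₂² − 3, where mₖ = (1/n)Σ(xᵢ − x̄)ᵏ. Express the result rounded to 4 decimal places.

x̄ = 6.7000
Σ(xᵢ − x̄)² = 168.8600 ⇒ m₂ = 42.21500
Σ(xᵢ − x̄)⁴ = 14256.8498 ⇒ m₄ = 3564.21245
m₂² = 1782.10623
g_2 = m₄/m₂² − 3 = 2.00000 − 3 ≈ -1.0000

-1.0000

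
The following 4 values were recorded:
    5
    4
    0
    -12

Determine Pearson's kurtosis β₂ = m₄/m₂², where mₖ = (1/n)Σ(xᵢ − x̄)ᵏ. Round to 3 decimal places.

x̄ = -0.7500
Σ(xᵢ − x̄)² = 182.7500 ⇒ m₂ = 45.68750
Σ(xᵢ − x̄)⁴ = 17620.5781 ⇒ m₄ = 4405.14453
m₂² = 2087.34766
β₂ = m₄/m₂² = 4405.14453 / 2087.34766 ≈ 2.110

2.110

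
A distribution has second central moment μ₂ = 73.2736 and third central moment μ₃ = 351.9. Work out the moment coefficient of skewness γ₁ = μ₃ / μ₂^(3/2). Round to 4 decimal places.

0.5610

σ = √μ₂ = √73.2736 = 8.56000
σ³ = μ₂^(3/2) = 627.22202
γ₁ = μ₃/σ³ = 351.9 / 627.22202 ≈ 0.5610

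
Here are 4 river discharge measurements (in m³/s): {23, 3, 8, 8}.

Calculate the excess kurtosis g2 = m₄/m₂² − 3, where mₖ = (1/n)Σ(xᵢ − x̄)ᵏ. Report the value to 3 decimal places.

x̄ = 10.5000
Σ(xᵢ − x̄)² = 225.0000 ⇒ m₂ = 56.25000
Σ(xᵢ − x̄)⁴ = 27656.2500 ⇒ m₄ = 6914.06250
m₂² = 3164.06250
g2 = m₄/m₂² − 3 = 2.18519 − 3 ≈ -0.815

-0.815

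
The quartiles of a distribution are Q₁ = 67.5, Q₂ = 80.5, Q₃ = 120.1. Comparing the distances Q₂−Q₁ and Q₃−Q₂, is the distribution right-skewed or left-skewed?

Q₂ − Q₁ = 13.0;  Q₃ − Q₂ = 39.6
Q₃ − Q₂ > Q₂ − Q₁ ⇒ the upper half is more spread out ⇒ right-skewed.

right-skewed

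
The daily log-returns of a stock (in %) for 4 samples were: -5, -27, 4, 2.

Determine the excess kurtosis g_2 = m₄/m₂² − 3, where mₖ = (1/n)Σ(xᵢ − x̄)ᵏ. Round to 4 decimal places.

x̄ = -6.5000
Σ(xᵢ − x̄)² = 605.0000 ⇒ m₂ = 151.25000
Σ(xᵢ − x̄)⁴ = 193990.2500 ⇒ m₄ = 48497.56250
m₂² = 22876.56250
g_2 = m₄/m₂² − 3 = 2.11997 − 3 ≈ -0.8800

-0.8800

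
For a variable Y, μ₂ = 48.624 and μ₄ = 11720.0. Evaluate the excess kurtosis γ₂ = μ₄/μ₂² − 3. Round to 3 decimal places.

1.957

μ₂² = 48.624² = 2364.29338
μ₄/μ₂² = 11720.0 / 2364.29338 = 4.95708
γ₂ = 4.95708 − 3 ≈ 1.957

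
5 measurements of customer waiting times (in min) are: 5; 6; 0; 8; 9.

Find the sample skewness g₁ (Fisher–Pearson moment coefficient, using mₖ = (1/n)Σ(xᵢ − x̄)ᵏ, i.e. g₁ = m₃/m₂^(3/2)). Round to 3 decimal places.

-0.795

x̄ = (5 + 6 + 0 + 8 + 9) / 5 = 5.6000
deviations (xᵢ − x̄): -0.6000, 0.4000, -5.6000, 2.4000, 3.4000
Σ(xᵢ − x̄)² = 49.2000 ⇒ m₂ = 49.2000/5 = 9.84000
Σ(xᵢ − x̄)³ = -122.6400 ⇒ m₃ = -122.6400/5 = -24.52800
m₂^(3/2) = 9.84000^(1.5) = 30.86687
g₁ = m₃ / m₂^(3/2) = -24.52800 / 30.86687 ≈ -0.795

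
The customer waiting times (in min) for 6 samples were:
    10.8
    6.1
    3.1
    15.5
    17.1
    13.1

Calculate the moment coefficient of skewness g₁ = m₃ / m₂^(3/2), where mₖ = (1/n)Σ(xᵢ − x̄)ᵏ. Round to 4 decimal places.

-0.3541

x̄ = (10.8 + 6.1 + 3.1 + 15.5 + 17.1 + 13.1) / 6 = 10.9500
deviations (xᵢ − x̄): -0.1500, -4.8500, -7.8500, 4.5500, 6.1500, 2.1500
Σ(xᵢ − x̄)² = 148.3150 ⇒ m₂ = 148.3150/6 = 24.71917
Σ(xᵢ − x̄)³ = -261.0810 ⇒ m₃ = -261.0810/6 = -43.51350
m₂^(3/2) = 24.71917^(1.5) = 122.89968
g₁ = m₃ / m₂^(3/2) = -43.51350 / 122.89968 ≈ -0.3541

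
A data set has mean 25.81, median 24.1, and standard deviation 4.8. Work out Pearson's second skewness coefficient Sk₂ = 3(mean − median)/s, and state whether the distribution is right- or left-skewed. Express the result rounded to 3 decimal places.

1.069, right-skewed

Sk₂ = 3(25.81 − 24.1) / 4.8 = 3 × 1.7100 / 4.8
    = 5.1300 / 4.8 ≈ 1.069
Sk₂ > 0 ⇒ mean > median ⇒ right-skewed (positive skew).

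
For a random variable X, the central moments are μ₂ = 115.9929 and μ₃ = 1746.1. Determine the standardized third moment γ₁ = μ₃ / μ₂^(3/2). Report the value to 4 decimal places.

1.3977

σ = √μ₂ = √115.9929 = 10.77000
σ³ = μ₂^(3/2) = 1249.24353
γ₁ = μ₃/σ³ = 1746.1 / 1249.24353 ≈ 1.3977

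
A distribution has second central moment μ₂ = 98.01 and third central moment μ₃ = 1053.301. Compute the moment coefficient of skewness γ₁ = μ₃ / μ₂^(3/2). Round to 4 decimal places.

1.0855

σ = √μ₂ = √98.01 = 9.90000
σ³ = μ₂^(3/2) = 970.29900
γ₁ = μ₃/σ³ = 1053.301 / 970.29900 ≈ 1.0855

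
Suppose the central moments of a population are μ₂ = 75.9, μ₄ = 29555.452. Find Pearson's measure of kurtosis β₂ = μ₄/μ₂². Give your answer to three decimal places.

5.130

μ₂² = 75.9² = 5760.81000
μ₄/μ₂² = 29555.452 / 5760.81000 = 5.13043
β₂ ≈ 5.130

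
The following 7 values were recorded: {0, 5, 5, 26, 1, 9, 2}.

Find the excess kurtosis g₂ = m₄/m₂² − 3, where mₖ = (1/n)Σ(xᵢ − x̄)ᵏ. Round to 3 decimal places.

1.151

x̄ = 6.8571
Σ(xᵢ − x̄)² = 482.8571 ⇒ m₂ = 68.97959
Σ(xᵢ − x̄)⁴ = 138274.1341 ⇒ m₄ = 19753.44773
m₂² = 4758.18409
g₂ = m₄/m₂² − 3 = 4.15147 − 3 ≈ 1.151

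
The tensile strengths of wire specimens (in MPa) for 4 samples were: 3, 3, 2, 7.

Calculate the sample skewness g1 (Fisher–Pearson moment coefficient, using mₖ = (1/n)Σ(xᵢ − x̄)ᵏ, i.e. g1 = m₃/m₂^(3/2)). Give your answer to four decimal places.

x̄ = (3 + 3 + 2 + 7) / 4 = 3.7500
deviations (xᵢ − x̄): -0.7500, -0.7500, -1.7500, 3.2500
Σ(xᵢ − x̄)² = 14.7500 ⇒ m₂ = 14.7500/4 = 3.68750
Σ(xᵢ − x̄)³ = 28.1250 ⇒ m₃ = 28.1250/4 = 7.03125
m₂^(3/2) = 3.68750^(1.5) = 7.08106
g1 = m₃ / m₂^(3/2) = 7.03125 / 7.08106 ≈ 0.9930

0.9930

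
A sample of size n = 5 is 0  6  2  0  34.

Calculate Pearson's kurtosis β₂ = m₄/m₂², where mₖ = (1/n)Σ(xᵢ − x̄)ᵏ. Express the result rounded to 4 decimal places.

x̄ = 8.4000
Σ(xᵢ − x̄)² = 843.2000 ⇒ m₂ = 168.64000
Σ(xᵢ − x̄)⁴ = 441165.0560 ⇒ m₄ = 88233.01120
m₂² = 28439.44960
β₂ = m₄/m₂² = 88233.01120 / 28439.44960 ≈ 3.1025

3.1025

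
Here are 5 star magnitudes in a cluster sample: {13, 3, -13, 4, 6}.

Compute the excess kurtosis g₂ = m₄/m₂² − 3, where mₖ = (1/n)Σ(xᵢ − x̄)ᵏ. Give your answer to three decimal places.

-0.336

x̄ = 2.6000
Σ(xᵢ − x̄)² = 365.2000 ⇒ m₂ = 73.04000
Σ(xᵢ − x̄)⁴ = 71060.1760 ⇒ m₄ = 14212.03520
m₂² = 5334.84160
g₂ = m₄/m₂² − 3 = 2.66400 − 3 ≈ -0.336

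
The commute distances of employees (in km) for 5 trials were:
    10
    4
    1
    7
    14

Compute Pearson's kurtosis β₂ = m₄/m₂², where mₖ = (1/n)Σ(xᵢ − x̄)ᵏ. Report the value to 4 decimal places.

1.7894

x̄ = 7.2000
Σ(xᵢ − x̄)² = 102.8000 ⇒ m₂ = 20.56000
Σ(xᵢ − x̄)⁴ = 3782.0960 ⇒ m₄ = 756.41920
m₂² = 422.71360
β₂ = m₄/m₂² = 756.41920 / 422.71360 ≈ 1.7894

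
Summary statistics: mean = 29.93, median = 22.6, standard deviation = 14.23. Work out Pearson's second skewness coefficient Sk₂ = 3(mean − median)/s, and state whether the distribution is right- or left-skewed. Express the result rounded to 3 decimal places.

Sk₂ = 3(29.93 − 22.6) / 14.23 = 3 × 7.3300 / 14.23
    = 21.9900 / 14.23 ≈ 1.545
Sk₂ > 0 ⇒ mean > median ⇒ right-skewed (positive skew).

1.545, right-skewed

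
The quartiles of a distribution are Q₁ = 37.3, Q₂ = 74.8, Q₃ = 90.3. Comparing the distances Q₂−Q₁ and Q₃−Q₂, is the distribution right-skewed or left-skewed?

left-skewed

Q₂ − Q₁ = 37.5;  Q₃ − Q₂ = 15.5
Q₂ − Q₁ > Q₃ − Q₂ ⇒ the lower half is more spread out ⇒ left-skewed.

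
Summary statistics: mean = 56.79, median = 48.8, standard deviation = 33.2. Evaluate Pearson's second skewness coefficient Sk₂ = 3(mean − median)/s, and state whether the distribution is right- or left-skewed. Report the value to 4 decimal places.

Sk₂ = 3(56.79 − 48.8) / 33.2 = 3 × 7.9900 / 33.2
    = 23.9700 / 33.2 ≈ 0.7220
Sk₂ > 0 ⇒ mean > median ⇒ right-skewed (positive skew).

0.7220, right-skewed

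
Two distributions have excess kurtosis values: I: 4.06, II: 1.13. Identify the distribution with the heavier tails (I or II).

I

Higher excess kurtosis ⇒ heavier tails relative to the normal distribution.
4.06 vs 1.13: the larger is 4.06, so I has heavier tails.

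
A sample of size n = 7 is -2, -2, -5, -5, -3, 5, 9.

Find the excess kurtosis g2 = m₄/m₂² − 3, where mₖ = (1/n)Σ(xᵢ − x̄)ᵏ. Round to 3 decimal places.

x̄ = -0.4286
Σ(xᵢ − x̄)² = 171.7143 ⇒ m₂ = 24.53061
Σ(xᵢ − x̄)⁴ = 9700.6589 ⇒ m₄ = 1385.80841
m₂² = 601.75094
g2 = m₄/m₂² − 3 = 2.30296 − 3 ≈ -0.697

-0.697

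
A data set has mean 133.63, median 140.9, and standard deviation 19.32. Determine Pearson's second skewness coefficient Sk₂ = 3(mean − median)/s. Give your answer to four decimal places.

Sk₂ = 3(133.63 − 140.9) / 19.32 = 3 × -7.2700 / 19.32
    = -21.8100 / 19.32 ≈ -1.1289

-1.1289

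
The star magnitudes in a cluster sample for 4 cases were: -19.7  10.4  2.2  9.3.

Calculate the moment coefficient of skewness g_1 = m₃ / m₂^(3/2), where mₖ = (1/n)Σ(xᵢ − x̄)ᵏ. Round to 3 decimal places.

-0.940

x̄ = (-19.7 + 10.4 + 2.2 + 9.3) / 4 = 0.5500
deviations (xᵢ − x̄): -20.2500, 9.8500, 1.6500, 8.7500
Σ(xᵢ − x̄)² = 586.3700 ⇒ m₂ = 586.3700/4 = 146.59250
Σ(xᵢ − x̄)³ = -6673.6800 ⇒ m₃ = -6673.6800/4 = -1668.42000
m₂^(3/2) = 146.59250^(1.5) = 1774.87441
g_1 = m₃ / m₂^(3/2) = -1668.42000 / 1774.87441 ≈ -0.940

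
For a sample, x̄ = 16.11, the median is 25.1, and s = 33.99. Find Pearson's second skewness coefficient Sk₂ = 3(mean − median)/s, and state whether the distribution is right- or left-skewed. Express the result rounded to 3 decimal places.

Sk₂ = 3(16.11 − 25.1) / 33.99 = 3 × -8.9900 / 33.99
    = -26.9700 / 33.99 ≈ -0.793
Sk₂ < 0 ⇒ mean < median ⇒ left-skewed (negative skew).

-0.793, left-skewed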